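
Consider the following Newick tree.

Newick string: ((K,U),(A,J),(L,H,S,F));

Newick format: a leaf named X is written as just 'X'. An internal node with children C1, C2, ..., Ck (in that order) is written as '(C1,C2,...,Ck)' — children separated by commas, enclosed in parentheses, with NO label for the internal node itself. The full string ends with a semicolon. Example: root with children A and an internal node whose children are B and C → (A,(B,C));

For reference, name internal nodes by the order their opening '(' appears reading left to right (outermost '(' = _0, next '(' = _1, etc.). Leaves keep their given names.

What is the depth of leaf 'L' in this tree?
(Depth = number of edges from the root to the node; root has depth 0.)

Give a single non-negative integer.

Newick: ((K,U),(A,J),(L,H,S,F));
Naming internals by '(' encounter order: outermost '(' = _0, next = _1, ...
Query node: L
Path from root: _0 -> _3 -> L
Depth of L: 2 (number of edges from root)

Answer: 2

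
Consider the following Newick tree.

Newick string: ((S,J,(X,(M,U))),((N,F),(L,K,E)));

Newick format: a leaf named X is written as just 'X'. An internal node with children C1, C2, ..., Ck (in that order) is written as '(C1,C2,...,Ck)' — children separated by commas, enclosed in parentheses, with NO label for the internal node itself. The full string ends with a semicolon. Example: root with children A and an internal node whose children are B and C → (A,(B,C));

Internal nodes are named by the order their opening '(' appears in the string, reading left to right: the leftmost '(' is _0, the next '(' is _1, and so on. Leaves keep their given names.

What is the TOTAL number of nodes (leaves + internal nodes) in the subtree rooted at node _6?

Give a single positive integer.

Newick: ((S,J,(X,(M,U))),((N,F),(L,K,E)));
Locate _6: it is the '(' at position 24 (the 7th '(' reading left to right).
Query: subtree rooted at _6
_6: subtree_size = 1 + 3
  L: subtree_size = 1 + 0
  K: subtree_size = 1 + 0
  E: subtree_size = 1 + 0
Total subtree size of _6: 4

Answer: 4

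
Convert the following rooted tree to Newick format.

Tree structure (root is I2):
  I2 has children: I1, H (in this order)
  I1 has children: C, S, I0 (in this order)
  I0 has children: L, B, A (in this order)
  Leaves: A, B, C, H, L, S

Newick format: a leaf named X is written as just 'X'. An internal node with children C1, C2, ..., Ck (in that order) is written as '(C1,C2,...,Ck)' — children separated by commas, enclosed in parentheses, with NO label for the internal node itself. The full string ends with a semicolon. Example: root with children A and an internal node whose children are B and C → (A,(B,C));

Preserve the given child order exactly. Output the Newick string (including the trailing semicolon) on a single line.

internal I2 with children ['I1', 'H']
  internal I1 with children ['C', 'S', 'I0']
    leaf 'C' → 'C'
    leaf 'S' → 'S'
    internal I0 with children ['L', 'B', 'A']
      leaf 'L' → 'L'
      leaf 'B' → 'B'
      leaf 'A' → 'A'
    → '(L,B,A)'
  → '(C,S,(L,B,A))'
  leaf 'H' → 'H'
→ '((C,S,(L,B,A)),H)'
Final: ((C,S,(L,B,A)),H);

Answer: ((C,S,(L,B,A)),H);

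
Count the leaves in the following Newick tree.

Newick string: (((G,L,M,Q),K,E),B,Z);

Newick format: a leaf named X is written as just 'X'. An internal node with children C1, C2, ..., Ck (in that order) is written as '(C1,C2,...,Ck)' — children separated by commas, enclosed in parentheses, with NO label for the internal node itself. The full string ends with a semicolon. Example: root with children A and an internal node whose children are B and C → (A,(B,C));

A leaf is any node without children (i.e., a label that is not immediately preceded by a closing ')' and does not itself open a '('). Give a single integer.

Answer: 8

Derivation:
Newick: (((G,L,M,Q),K,E),B,Z);
Scan left-to-right; a leaf is any maximal label run not followed by '(':
  pos 3: leaf 'G' → count = 1
  pos 5: leaf 'L' → count = 2
  pos 7: leaf 'M' → count = 3
  pos 9: leaf 'Q' → count = 4
  pos 12: leaf 'K' → count = 5
  pos 14: leaf 'E' → count = 6
  pos 17: leaf 'B' → count = 7
  pos 19: leaf 'Z' → count = 8
Total leaves: 8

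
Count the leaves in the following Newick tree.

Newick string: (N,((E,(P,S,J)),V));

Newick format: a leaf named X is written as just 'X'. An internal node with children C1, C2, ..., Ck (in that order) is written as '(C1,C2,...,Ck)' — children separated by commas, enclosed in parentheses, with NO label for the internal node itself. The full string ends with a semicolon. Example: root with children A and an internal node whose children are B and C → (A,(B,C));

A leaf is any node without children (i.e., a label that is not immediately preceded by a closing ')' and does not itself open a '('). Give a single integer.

Newick: (N,((E,(P,S,J)),V));
Scan left-to-right; a leaf is any maximal label run not followed by '(':
  pos 1: leaf 'N' → count = 1
  pos 5: leaf 'E' → count = 2
  pos 8: leaf 'P' → count = 3
  pos 10: leaf 'S' → count = 4
  pos 12: leaf 'J' → count = 5
  pos 16: leaf 'V' → count = 6
Total leaves: 6

Answer: 6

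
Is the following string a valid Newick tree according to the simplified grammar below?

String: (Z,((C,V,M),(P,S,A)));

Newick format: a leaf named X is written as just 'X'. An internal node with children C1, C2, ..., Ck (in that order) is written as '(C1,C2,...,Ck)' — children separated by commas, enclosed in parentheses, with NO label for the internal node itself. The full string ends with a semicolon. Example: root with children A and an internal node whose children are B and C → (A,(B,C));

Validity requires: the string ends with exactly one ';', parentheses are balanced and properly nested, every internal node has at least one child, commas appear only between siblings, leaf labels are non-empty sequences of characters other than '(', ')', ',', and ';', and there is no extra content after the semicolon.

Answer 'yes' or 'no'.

Answer: yes

Derivation:
Input: (Z,((C,V,M),(P,S,A)));
Paren balance: 4 '(' vs 4 ')' OK
Ends with single ';': True
Full parse: OK
Valid: True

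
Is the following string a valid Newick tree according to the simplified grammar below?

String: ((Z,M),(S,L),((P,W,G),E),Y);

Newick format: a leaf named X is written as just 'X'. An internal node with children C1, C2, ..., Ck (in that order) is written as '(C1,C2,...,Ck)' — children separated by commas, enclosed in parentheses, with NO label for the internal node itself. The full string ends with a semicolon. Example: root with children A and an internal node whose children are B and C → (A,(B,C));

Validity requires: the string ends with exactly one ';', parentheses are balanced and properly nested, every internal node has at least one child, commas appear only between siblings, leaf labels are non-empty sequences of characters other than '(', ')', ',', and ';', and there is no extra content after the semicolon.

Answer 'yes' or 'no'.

Input: ((Z,M),(S,L),((P,W,G),E),Y);
Paren balance: 5 '(' vs 5 ')' OK
Ends with single ';': True
Full parse: OK
Valid: True

Answer: yes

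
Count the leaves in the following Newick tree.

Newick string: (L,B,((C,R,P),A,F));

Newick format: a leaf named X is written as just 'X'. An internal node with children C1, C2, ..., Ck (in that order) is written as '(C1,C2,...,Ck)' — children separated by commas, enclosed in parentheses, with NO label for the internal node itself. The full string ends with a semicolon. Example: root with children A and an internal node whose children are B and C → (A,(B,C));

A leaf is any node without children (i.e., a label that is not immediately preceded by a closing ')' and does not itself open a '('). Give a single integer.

Answer: 7

Derivation:
Newick: (L,B,((C,R,P),A,F));
Scan left-to-right; a leaf is any maximal label run not followed by '(':
  pos 1: leaf 'L' → count = 1
  pos 3: leaf 'B' → count = 2
  pos 7: leaf 'C' → count = 3
  pos 9: leaf 'R' → count = 4
  pos 11: leaf 'P' → count = 5
  pos 14: leaf 'A' → count = 6
  pos 16: leaf 'F' → count = 7
Total leaves: 7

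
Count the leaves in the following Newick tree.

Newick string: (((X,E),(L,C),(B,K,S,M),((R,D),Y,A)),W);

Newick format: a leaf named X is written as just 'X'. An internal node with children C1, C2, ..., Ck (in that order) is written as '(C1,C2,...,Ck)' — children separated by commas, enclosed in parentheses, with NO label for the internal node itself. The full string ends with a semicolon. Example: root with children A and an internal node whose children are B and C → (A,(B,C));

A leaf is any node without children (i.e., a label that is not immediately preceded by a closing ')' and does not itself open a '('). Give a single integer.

Answer: 13

Derivation:
Newick: (((X,E),(L,C),(B,K,S,M),((R,D),Y,A)),W);
Scan left-to-right; a leaf is any maximal label run not followed by '(':
  pos 3: leaf 'X' → count = 1
  pos 5: leaf 'E' → count = 2
  pos 9: leaf 'L' → count = 3
  pos 11: leaf 'C' → count = 4
  pos 15: leaf 'B' → count = 5
  pos 17: leaf 'K' → count = 6
  pos 19: leaf 'S' → count = 7
  pos 21: leaf 'M' → count = 8
  pos 26: leaf 'R' → count = 9
  pos 28: leaf 'D' → count = 10
  pos 31: leaf 'Y' → count = 11
  pos 33: leaf 'A' → count = 12
  pos 37: leaf 'W' → count = 13
Total leaves: 13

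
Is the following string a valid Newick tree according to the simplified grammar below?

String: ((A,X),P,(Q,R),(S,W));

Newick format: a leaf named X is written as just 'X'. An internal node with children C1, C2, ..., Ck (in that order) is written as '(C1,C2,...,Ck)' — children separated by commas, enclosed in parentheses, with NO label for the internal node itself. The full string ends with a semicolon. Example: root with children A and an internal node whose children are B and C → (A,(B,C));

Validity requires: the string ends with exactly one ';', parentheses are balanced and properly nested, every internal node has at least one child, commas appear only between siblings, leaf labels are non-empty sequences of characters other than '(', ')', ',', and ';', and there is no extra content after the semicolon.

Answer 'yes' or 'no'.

Input: ((A,X),P,(Q,R),(S,W));
Paren balance: 4 '(' vs 4 ')' OK
Ends with single ';': True
Full parse: OK
Valid: True

Answer: yes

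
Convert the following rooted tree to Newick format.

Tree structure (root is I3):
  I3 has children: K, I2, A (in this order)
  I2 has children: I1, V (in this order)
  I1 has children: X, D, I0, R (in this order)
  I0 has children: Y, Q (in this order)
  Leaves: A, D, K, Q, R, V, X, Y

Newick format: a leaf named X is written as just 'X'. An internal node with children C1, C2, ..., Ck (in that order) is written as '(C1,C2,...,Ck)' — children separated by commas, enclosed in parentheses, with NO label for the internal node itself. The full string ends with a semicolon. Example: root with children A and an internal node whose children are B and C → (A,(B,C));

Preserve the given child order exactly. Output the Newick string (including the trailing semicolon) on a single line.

Answer: (K,((X,D,(Y,Q),R),V),A);

Derivation:
internal I3 with children ['K', 'I2', 'A']
  leaf 'K' → 'K'
  internal I2 with children ['I1', 'V']
    internal I1 with children ['X', 'D', 'I0', 'R']
      leaf 'X' → 'X'
      leaf 'D' → 'D'
      internal I0 with children ['Y', 'Q']
        leaf 'Y' → 'Y'
        leaf 'Q' → 'Q'
      → '(Y,Q)'
      leaf 'R' → 'R'
    → '(X,D,(Y,Q),R)'
    leaf 'V' → 'V'
  → '((X,D,(Y,Q),R),V)'
  leaf 'A' → 'A'
→ '(K,((X,D,(Y,Q),R),V),A)'
Final: (K,((X,D,(Y,Q),R),V),A);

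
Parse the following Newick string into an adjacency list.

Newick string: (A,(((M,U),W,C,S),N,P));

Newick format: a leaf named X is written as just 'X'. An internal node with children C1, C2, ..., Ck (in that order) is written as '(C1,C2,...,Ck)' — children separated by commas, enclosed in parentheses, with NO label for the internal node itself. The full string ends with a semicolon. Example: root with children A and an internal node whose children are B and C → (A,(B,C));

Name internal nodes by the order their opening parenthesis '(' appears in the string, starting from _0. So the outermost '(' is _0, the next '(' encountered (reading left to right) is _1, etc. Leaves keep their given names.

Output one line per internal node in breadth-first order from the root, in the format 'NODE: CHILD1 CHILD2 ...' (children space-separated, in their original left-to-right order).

Input: (A,(((M,U),W,C,S),N,P));
Scanning left-to-right, naming '(' by encounter order:
  pos 0: '(' -> open internal node _0 (depth 1)
  pos 3: '(' -> open internal node _1 (depth 2)
  pos 4: '(' -> open internal node _2 (depth 3)
  pos 5: '(' -> open internal node _3 (depth 4)
  pos 9: ')' -> close internal node _3 (now at depth 3)
  pos 16: ')' -> close internal node _2 (now at depth 2)
  pos 21: ')' -> close internal node _1 (now at depth 1)
  pos 22: ')' -> close internal node _0 (now at depth 0)
Total internal nodes: 4
BFS adjacency from root:
  _0: A _1
  _1: _2 N P
  _2: _3 W C S
  _3: M U

Answer: _0: A _1
_1: _2 N P
_2: _3 W C S
_3: M U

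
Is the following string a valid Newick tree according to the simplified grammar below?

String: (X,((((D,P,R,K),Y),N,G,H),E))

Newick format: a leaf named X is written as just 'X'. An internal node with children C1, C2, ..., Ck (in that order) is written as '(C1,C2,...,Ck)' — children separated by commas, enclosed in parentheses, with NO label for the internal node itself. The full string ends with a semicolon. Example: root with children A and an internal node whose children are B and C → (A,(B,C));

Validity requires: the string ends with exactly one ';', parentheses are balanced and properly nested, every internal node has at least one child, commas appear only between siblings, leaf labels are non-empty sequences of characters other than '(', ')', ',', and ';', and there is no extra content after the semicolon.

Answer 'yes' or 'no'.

Answer: no

Derivation:
Input: (X,((((D,P,R,K),Y),N,G,H),E))
Paren balance: 5 '(' vs 5 ')' OK
Ends with single ';': False
Full parse: FAILS (must end with ;)
Valid: False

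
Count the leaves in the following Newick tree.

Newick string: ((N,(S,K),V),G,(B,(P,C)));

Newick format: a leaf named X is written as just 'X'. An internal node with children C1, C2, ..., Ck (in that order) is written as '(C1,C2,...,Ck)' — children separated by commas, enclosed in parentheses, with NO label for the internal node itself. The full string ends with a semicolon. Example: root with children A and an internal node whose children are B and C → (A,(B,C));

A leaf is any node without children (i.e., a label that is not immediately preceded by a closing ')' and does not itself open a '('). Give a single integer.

Newick: ((N,(S,K),V),G,(B,(P,C)));
Scan left-to-right; a leaf is any maximal label run not followed by '(':
  pos 2: leaf 'N' → count = 1
  pos 5: leaf 'S' → count = 2
  pos 7: leaf 'K' → count = 3
  pos 10: leaf 'V' → count = 4
  pos 13: leaf 'G' → count = 5
  pos 16: leaf 'B' → count = 6
  pos 19: leaf 'P' → count = 7
  pos 21: leaf 'C' → count = 8
Total leaves: 8

Answer: 8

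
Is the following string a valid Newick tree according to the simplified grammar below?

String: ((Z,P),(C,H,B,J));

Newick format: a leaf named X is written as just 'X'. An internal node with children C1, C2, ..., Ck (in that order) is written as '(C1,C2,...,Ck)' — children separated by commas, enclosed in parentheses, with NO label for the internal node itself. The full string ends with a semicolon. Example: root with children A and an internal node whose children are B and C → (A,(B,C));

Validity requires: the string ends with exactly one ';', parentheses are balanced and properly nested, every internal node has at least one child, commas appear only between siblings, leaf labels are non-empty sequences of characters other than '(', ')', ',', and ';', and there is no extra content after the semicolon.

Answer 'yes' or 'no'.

Input: ((Z,P),(C,H,B,J));
Paren balance: 3 '(' vs 3 ')' OK
Ends with single ';': True
Full parse: OK
Valid: True

Answer: yes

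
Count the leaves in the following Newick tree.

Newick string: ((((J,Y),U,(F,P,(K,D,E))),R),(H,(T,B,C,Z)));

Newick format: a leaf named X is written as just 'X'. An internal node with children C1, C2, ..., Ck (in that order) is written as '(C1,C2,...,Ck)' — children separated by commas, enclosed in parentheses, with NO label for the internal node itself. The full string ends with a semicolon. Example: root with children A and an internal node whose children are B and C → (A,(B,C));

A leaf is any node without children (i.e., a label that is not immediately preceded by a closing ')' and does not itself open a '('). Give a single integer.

Answer: 14

Derivation:
Newick: ((((J,Y),U,(F,P,(K,D,E))),R),(H,(T,B,C,Z)));
Scan left-to-right; a leaf is any maximal label run not followed by '(':
  pos 4: leaf 'J' → count = 1
  pos 6: leaf 'Y' → count = 2
  pos 9: leaf 'U' → count = 3
  pos 12: leaf 'F' → count = 4
  pos 14: leaf 'P' → count = 5
  pos 17: leaf 'K' → count = 6
  pos 19: leaf 'D' → count = 7
  pos 21: leaf 'E' → count = 8
  pos 26: leaf 'R' → count = 9
  pos 30: leaf 'H' → count = 10
  pos 33: leaf 'T' → count = 11
  pos 35: leaf 'B' → count = 12
  pos 37: leaf 'C' → count = 13
  pos 39: leaf 'Z' → count = 14
Total leaves: 14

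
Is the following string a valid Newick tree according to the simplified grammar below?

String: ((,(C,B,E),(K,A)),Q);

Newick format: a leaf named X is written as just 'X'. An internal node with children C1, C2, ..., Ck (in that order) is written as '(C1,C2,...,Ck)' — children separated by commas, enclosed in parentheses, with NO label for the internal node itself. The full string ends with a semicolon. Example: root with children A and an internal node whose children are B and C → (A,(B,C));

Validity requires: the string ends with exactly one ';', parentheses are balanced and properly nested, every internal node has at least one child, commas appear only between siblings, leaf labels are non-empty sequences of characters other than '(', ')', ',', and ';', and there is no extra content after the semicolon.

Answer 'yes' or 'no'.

Input: ((,(C,B,E),(K,A)),Q);
Paren balance: 4 '(' vs 4 ')' OK
Ends with single ';': True
Full parse: FAILS (empty leaf label at pos 2)
Valid: False

Answer: no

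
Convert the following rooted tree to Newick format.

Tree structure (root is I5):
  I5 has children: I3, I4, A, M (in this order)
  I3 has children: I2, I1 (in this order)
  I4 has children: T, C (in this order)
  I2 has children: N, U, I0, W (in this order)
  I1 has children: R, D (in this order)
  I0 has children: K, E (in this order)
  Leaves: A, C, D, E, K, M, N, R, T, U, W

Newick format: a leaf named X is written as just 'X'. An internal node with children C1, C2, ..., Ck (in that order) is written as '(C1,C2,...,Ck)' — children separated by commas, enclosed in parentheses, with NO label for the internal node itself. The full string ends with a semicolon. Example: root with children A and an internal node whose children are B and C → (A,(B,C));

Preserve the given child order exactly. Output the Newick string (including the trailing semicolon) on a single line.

Answer: (((N,U,(K,E),W),(R,D)),(T,C),A,M);

Derivation:
internal I5 with children ['I3', 'I4', 'A', 'M']
  internal I3 with children ['I2', 'I1']
    internal I2 with children ['N', 'U', 'I0', 'W']
      leaf 'N' → 'N'
      leaf 'U' → 'U'
      internal I0 with children ['K', 'E']
        leaf 'K' → 'K'
        leaf 'E' → 'E'
      → '(K,E)'
      leaf 'W' → 'W'
    → '(N,U,(K,E),W)'
    internal I1 with children ['R', 'D']
      leaf 'R' → 'R'
      leaf 'D' → 'D'
    → '(R,D)'
  → '((N,U,(K,E),W),(R,D))'
  internal I4 with children ['T', 'C']
    leaf 'T' → 'T'
    leaf 'C' → 'C'
  → '(T,C)'
  leaf 'A' → 'A'
  leaf 'M' → 'M'
→ '(((N,U,(K,E),W),(R,D)),(T,C),A,M)'
Final: (((N,U,(K,E),W),(R,D)),(T,C),A,M);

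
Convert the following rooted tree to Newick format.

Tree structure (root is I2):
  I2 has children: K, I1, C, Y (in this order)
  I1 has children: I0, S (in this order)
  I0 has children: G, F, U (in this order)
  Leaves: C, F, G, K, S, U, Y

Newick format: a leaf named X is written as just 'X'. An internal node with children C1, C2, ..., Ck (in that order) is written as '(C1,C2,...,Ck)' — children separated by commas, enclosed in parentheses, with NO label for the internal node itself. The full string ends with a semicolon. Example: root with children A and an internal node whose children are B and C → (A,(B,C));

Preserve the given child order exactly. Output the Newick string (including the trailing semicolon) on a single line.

internal I2 with children ['K', 'I1', 'C', 'Y']
  leaf 'K' → 'K'
  internal I1 with children ['I0', 'S']
    internal I0 with children ['G', 'F', 'U']
      leaf 'G' → 'G'
      leaf 'F' → 'F'
      leaf 'U' → 'U'
    → '(G,F,U)'
    leaf 'S' → 'S'
  → '((G,F,U),S)'
  leaf 'C' → 'C'
  leaf 'Y' → 'Y'
→ '(K,((G,F,U),S),C,Y)'
Final: (K,((G,F,U),S),C,Y);

Answer: (K,((G,F,U),S),C,Y);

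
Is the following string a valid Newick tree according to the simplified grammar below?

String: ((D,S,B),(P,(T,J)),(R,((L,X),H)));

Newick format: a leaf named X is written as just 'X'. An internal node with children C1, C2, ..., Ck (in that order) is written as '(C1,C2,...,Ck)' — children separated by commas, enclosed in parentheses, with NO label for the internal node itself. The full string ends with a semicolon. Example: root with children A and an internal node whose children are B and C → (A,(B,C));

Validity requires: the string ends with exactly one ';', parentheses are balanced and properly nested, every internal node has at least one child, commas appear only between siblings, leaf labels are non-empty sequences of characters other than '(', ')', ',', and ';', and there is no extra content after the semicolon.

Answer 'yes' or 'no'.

Answer: yes

Derivation:
Input: ((D,S,B),(P,(T,J)),(R,((L,X),H)));
Paren balance: 7 '(' vs 7 ')' OK
Ends with single ';': True
Full parse: OK
Valid: True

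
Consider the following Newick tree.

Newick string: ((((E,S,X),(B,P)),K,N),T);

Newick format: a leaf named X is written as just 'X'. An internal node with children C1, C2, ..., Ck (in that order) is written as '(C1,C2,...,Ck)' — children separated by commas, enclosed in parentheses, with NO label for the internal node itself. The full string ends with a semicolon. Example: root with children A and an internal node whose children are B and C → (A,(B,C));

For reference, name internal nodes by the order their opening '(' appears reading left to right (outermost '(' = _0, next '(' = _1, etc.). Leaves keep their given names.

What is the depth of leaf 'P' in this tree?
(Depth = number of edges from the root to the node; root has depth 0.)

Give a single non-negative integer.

Newick: ((((E,S,X),(B,P)),K,N),T);
Naming internals by '(' encounter order: outermost '(' = _0, next = _1, ...
Query node: P
Path from root: _0 -> _1 -> _2 -> _4 -> P
Depth of P: 4 (number of edges from root)

Answer: 4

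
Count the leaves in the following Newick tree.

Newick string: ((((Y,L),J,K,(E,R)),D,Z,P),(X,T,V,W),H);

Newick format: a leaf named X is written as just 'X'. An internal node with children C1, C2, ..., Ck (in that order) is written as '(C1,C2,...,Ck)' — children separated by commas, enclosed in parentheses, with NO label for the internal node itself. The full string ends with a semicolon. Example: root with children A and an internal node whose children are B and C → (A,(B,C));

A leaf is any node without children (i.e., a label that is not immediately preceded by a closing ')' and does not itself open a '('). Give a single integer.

Newick: ((((Y,L),J,K,(E,R)),D,Z,P),(X,T,V,W),H);
Scan left-to-right; a leaf is any maximal label run not followed by '(':
  pos 4: leaf 'Y' → count = 1
  pos 6: leaf 'L' → count = 2
  pos 9: leaf 'J' → count = 3
  pos 11: leaf 'K' → count = 4
  pos 14: leaf 'E' → count = 5
  pos 16: leaf 'R' → count = 6
  pos 20: leaf 'D' → count = 7
  pos 22: leaf 'Z' → count = 8
  pos 24: leaf 'P' → count = 9
  pos 28: leaf 'X' → count = 10
  pos 30: leaf 'T' → count = 11
  pos 32: leaf 'V' → count = 12
  pos 34: leaf 'W' → count = 13
  pos 37: leaf 'H' → count = 14
Total leaves: 14

Answer: 14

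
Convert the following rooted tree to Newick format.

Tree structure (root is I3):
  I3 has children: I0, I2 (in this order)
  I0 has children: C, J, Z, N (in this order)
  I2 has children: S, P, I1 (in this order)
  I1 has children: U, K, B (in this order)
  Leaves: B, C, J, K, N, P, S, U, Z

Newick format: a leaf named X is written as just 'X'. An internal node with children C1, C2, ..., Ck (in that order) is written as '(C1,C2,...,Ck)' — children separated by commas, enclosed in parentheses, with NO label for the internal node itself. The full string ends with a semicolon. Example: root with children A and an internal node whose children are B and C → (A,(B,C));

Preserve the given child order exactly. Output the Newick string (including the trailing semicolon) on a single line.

Answer: ((C,J,Z,N),(S,P,(U,K,B)));

Derivation:
internal I3 with children ['I0', 'I2']
  internal I0 with children ['C', 'J', 'Z', 'N']
    leaf 'C' → 'C'
    leaf 'J' → 'J'
    leaf 'Z' → 'Z'
    leaf 'N' → 'N'
  → '(C,J,Z,N)'
  internal I2 with children ['S', 'P', 'I1']
    leaf 'S' → 'S'
    leaf 'P' → 'P'
    internal I1 with children ['U', 'K', 'B']
      leaf 'U' → 'U'
      leaf 'K' → 'K'
      leaf 'B' → 'B'
    → '(U,K,B)'
  → '(S,P,(U,K,B))'
→ '((C,J,Z,N),(S,P,(U,K,B)))'
Final: ((C,J,Z,N),(S,P,(U,K,B)));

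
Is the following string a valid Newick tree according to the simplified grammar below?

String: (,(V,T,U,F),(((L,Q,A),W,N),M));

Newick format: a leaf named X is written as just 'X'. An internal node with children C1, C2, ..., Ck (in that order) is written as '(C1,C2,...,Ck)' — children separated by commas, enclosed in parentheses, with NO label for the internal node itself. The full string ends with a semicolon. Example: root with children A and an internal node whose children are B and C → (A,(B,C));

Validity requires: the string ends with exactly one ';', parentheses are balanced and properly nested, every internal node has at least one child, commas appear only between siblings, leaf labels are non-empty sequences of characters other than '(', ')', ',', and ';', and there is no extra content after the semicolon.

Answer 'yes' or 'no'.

Answer: no

Derivation:
Input: (,(V,T,U,F),(((L,Q,A),W,N),M));
Paren balance: 5 '(' vs 5 ')' OK
Ends with single ';': True
Full parse: FAILS (empty leaf label at pos 1)
Valid: False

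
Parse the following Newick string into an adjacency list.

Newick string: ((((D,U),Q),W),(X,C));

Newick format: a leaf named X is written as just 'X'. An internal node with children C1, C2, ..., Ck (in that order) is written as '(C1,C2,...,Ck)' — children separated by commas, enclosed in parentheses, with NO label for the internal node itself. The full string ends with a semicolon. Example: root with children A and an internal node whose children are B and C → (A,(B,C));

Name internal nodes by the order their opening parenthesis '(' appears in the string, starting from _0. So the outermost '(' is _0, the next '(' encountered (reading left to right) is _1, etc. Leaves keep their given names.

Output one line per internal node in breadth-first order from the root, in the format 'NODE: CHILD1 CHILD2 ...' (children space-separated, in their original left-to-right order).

Answer: _0: _1 _4
_1: _2 W
_4: X C
_2: _3 Q
_3: D U

Derivation:
Input: ((((D,U),Q),W),(X,C));
Scanning left-to-right, naming '(' by encounter order:
  pos 0: '(' -> open internal node _0 (depth 1)
  pos 1: '(' -> open internal node _1 (depth 2)
  pos 2: '(' -> open internal node _2 (depth 3)
  pos 3: '(' -> open internal node _3 (depth 4)
  pos 7: ')' -> close internal node _3 (now at depth 3)
  pos 10: ')' -> close internal node _2 (now at depth 2)
  pos 13: ')' -> close internal node _1 (now at depth 1)
  pos 15: '(' -> open internal node _4 (depth 2)
  pos 19: ')' -> close internal node _4 (now at depth 1)
  pos 20: ')' -> close internal node _0 (now at depth 0)
Total internal nodes: 5
BFS adjacency from root:
  _0: _1 _4
  _1: _2 W
  _4: X C
  _2: _3 Q
  _3: D U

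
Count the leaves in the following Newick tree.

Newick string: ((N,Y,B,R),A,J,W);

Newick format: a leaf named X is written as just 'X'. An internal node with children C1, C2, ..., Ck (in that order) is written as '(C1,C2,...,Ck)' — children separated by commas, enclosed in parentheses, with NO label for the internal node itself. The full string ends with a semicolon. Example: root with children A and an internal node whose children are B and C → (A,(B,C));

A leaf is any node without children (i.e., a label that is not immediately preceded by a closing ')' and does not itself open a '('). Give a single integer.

Newick: ((N,Y,B,R),A,J,W);
Scan left-to-right; a leaf is any maximal label run not followed by '(':
  pos 2: leaf 'N' → count = 1
  pos 4: leaf 'Y' → count = 2
  pos 6: leaf 'B' → count = 3
  pos 8: leaf 'R' → count = 4
  pos 11: leaf 'A' → count = 5
  pos 13: leaf 'J' → count = 6
  pos 15: leaf 'W' → count = 7
Total leaves: 7

Answer: 7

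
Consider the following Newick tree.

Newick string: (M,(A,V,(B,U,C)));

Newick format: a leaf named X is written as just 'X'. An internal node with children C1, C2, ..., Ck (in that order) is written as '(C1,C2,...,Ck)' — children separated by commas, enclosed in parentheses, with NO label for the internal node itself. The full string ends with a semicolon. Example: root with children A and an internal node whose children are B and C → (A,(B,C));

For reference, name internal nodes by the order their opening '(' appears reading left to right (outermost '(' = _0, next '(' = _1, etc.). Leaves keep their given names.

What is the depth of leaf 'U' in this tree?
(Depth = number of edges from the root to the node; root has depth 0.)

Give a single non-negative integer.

Answer: 3

Derivation:
Newick: (M,(A,V,(B,U,C)));
Naming internals by '(' encounter order: outermost '(' = _0, next = _1, ...
Query node: U
Path from root: _0 -> _1 -> _2 -> U
Depth of U: 3 (number of edges from root)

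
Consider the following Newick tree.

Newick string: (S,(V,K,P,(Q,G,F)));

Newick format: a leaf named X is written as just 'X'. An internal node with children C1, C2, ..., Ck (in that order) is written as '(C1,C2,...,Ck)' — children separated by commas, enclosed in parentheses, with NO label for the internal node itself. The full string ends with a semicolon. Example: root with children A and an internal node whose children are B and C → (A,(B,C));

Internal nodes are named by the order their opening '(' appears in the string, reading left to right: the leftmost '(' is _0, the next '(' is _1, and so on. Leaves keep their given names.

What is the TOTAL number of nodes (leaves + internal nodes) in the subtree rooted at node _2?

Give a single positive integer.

Answer: 4

Derivation:
Newick: (S,(V,K,P,(Q,G,F)));
Locate _2: it is the '(' at position 10 (the 3rd '(' reading left to right).
Query: subtree rooted at _2
_2: subtree_size = 1 + 3
  Q: subtree_size = 1 + 0
  G: subtree_size = 1 + 0
  F: subtree_size = 1 + 0
Total subtree size of _2: 4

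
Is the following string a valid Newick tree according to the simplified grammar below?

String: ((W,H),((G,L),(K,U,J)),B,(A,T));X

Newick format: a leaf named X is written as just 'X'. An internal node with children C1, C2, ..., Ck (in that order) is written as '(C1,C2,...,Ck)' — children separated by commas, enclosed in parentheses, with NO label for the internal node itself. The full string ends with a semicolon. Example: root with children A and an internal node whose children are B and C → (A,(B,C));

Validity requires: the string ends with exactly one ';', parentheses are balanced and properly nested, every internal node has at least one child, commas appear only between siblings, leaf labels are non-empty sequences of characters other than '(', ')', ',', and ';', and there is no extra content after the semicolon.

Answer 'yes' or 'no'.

Answer: no

Derivation:
Input: ((W,H),((G,L),(K,U,J)),B,(A,T));X
Paren balance: 6 '(' vs 6 ')' OK
Ends with single ';': False
Full parse: FAILS (must end with ;)
Valid: False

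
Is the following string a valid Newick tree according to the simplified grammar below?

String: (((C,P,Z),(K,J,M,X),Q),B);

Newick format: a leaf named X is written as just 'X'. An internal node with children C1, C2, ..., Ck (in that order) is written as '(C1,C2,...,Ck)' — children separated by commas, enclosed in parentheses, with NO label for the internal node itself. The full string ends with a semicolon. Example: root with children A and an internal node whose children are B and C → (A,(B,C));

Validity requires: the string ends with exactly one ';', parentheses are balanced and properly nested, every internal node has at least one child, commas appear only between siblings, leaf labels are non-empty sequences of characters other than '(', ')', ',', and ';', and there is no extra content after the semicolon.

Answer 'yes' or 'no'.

Answer: yes

Derivation:
Input: (((C,P,Z),(K,J,M,X),Q),B);
Paren balance: 4 '(' vs 4 ')' OK
Ends with single ';': True
Full parse: OK
Valid: True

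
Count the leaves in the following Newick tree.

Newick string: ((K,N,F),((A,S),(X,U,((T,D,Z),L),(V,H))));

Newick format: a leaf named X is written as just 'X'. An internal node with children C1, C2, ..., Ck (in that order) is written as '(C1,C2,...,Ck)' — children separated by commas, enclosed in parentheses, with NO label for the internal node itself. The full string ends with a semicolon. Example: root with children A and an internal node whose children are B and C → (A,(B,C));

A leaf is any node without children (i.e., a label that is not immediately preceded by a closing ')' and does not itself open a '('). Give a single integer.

Newick: ((K,N,F),((A,S),(X,U,((T,D,Z),L),(V,H))));
Scan left-to-right; a leaf is any maximal label run not followed by '(':
  pos 2: leaf 'K' → count = 1
  pos 4: leaf 'N' → count = 2
  pos 6: leaf 'F' → count = 3
  pos 11: leaf 'A' → count = 4
  pos 13: leaf 'S' → count = 5
  pos 17: leaf 'X' → count = 6
  pos 19: leaf 'U' → count = 7
  pos 23: leaf 'T' → count = 8
  pos 25: leaf 'D' → count = 9
  pos 27: leaf 'Z' → count = 10
  pos 30: leaf 'L' → count = 11
  pos 34: leaf 'V' → count = 12
  pos 36: leaf 'H' → count = 13
Total leaves: 13

Answer: 13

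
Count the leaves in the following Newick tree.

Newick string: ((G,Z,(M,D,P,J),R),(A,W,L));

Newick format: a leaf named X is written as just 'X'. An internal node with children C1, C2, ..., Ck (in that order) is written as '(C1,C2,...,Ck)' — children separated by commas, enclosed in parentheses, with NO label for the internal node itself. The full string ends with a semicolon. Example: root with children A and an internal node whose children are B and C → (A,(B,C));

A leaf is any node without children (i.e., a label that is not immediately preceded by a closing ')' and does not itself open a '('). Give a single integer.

Newick: ((G,Z,(M,D,P,J),R),(A,W,L));
Scan left-to-right; a leaf is any maximal label run not followed by '(':
  pos 2: leaf 'G' → count = 1
  pos 4: leaf 'Z' → count = 2
  pos 7: leaf 'M' → count = 3
  pos 9: leaf 'D' → count = 4
  pos 11: leaf 'P' → count = 5
  pos 13: leaf 'J' → count = 6
  pos 16: leaf 'R' → count = 7
  pos 20: leaf 'A' → count = 8
  pos 22: leaf 'W' → count = 9
  pos 24: leaf 'L' → count = 10
Total leaves: 10

Answer: 10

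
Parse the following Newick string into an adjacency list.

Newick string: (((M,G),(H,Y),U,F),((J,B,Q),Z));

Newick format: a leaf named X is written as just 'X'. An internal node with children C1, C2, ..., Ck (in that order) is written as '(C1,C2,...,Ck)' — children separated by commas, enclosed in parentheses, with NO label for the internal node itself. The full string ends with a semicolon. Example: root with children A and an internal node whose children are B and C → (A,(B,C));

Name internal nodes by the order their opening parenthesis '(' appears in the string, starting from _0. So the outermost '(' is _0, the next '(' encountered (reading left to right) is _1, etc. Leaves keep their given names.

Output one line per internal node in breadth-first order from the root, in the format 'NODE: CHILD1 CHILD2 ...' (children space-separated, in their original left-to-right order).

Answer: _0: _1 _4
_1: _2 _3 U F
_4: _5 Z
_2: M G
_3: H Y
_5: J B Q

Derivation:
Input: (((M,G),(H,Y),U,F),((J,B,Q),Z));
Scanning left-to-right, naming '(' by encounter order:
  pos 0: '(' -> open internal node _0 (depth 1)
  pos 1: '(' -> open internal node _1 (depth 2)
  pos 2: '(' -> open internal node _2 (depth 3)
  pos 6: ')' -> close internal node _2 (now at depth 2)
  pos 8: '(' -> open internal node _3 (depth 3)
  pos 12: ')' -> close internal node _3 (now at depth 2)
  pos 17: ')' -> close internal node _1 (now at depth 1)
  pos 19: '(' -> open internal node _4 (depth 2)
  pos 20: '(' -> open internal node _5 (depth 3)
  pos 26: ')' -> close internal node _5 (now at depth 2)
  pos 29: ')' -> close internal node _4 (now at depth 1)
  pos 30: ')' -> close internal node _0 (now at depth 0)
Total internal nodes: 6
BFS adjacency from root:
  _0: _1 _4
  _1: _2 _3 U F
  _4: _5 Z
  _2: M G
  _3: H Y
  _5: J B Q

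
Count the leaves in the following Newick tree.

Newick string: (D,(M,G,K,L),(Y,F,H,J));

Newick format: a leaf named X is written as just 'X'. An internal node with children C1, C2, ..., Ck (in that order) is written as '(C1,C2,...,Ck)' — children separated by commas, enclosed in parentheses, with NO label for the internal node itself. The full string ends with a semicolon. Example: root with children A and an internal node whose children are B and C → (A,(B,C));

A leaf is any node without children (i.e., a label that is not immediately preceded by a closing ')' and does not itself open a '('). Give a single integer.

Answer: 9

Derivation:
Newick: (D,(M,G,K,L),(Y,F,H,J));
Scan left-to-right; a leaf is any maximal label run not followed by '(':
  pos 1: leaf 'D' → count = 1
  pos 4: leaf 'M' → count = 2
  pos 6: leaf 'G' → count = 3
  pos 8: leaf 'K' → count = 4
  pos 10: leaf 'L' → count = 5
  pos 14: leaf 'Y' → count = 6
  pos 16: leaf 'F' → count = 7
  pos 18: leaf 'H' → count = 8
  pos 20: leaf 'J' → count = 9
Total leaves: 9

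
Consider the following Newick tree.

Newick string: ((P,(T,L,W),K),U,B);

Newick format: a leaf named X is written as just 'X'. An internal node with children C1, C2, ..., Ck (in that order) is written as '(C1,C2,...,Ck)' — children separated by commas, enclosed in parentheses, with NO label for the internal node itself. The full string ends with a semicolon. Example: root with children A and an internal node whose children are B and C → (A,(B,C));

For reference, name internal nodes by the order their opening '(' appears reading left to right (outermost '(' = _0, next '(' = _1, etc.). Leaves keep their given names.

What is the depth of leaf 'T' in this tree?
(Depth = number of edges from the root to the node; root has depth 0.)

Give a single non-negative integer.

Newick: ((P,(T,L,W),K),U,B);
Naming internals by '(' encounter order: outermost '(' = _0, next = _1, ...
Query node: T
Path from root: _0 -> _1 -> _2 -> T
Depth of T: 3 (number of edges from root)

Answer: 3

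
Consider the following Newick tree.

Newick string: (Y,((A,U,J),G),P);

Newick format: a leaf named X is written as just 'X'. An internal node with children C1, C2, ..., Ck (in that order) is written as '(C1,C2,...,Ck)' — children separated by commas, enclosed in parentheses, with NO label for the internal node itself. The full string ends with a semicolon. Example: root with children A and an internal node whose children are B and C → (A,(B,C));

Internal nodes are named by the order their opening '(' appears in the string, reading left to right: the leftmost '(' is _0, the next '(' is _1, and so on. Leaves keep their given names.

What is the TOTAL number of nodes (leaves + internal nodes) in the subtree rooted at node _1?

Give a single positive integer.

Newick: (Y,((A,U,J),G),P);
Locate _1: it is the '(' at position 3 (the 2nd '(' reading left to right).
Query: subtree rooted at _1
_1: subtree_size = 1 + 5
  _2: subtree_size = 1 + 3
    A: subtree_size = 1 + 0
    U: subtree_size = 1 + 0
    J: subtree_size = 1 + 0
  G: subtree_size = 1 + 0
Total subtree size of _1: 6

Answer: 6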